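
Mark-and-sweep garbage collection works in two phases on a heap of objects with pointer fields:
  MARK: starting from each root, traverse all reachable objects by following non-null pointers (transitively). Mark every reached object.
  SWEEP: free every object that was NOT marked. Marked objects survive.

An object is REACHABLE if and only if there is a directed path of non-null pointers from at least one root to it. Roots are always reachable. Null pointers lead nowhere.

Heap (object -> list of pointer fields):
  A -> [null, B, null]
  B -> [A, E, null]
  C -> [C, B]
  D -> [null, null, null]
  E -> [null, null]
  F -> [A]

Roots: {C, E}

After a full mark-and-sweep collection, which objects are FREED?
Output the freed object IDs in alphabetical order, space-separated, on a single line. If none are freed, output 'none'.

Roots: C E
Mark C: refs=C B, marked=C
Mark E: refs=null null, marked=C E
Mark B: refs=A E null, marked=B C E
Mark A: refs=null B null, marked=A B C E
Unmarked (collected): D F

Answer: D F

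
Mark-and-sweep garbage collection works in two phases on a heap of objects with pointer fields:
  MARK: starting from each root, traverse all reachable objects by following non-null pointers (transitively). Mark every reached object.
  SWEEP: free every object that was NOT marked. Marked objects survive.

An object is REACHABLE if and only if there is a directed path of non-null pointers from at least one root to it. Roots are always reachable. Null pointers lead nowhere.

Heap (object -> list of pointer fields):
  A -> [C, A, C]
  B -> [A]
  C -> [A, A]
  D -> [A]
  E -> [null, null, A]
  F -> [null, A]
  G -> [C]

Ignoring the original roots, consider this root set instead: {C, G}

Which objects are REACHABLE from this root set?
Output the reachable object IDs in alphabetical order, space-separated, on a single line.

Answer: A C G

Derivation:
Roots: C G
Mark C: refs=A A, marked=C
Mark G: refs=C, marked=C G
Mark A: refs=C A C, marked=A C G
Unmarked (collected): B D E F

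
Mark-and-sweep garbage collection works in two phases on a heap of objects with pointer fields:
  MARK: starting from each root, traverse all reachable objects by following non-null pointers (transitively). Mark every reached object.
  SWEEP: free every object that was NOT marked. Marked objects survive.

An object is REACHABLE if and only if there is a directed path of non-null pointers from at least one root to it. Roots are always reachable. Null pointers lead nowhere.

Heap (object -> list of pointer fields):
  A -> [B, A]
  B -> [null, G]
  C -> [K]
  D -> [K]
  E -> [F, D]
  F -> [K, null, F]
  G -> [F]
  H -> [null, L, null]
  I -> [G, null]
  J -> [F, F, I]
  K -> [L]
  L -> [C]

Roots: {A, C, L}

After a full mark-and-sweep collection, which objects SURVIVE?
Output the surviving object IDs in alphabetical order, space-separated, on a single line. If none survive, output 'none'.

Answer: A B C F G K L

Derivation:
Roots: A C L
Mark A: refs=B A, marked=A
Mark C: refs=K, marked=A C
Mark L: refs=C, marked=A C L
Mark B: refs=null G, marked=A B C L
Mark K: refs=L, marked=A B C K L
Mark G: refs=F, marked=A B C G K L
Mark F: refs=K null F, marked=A B C F G K L
Unmarked (collected): D E H I J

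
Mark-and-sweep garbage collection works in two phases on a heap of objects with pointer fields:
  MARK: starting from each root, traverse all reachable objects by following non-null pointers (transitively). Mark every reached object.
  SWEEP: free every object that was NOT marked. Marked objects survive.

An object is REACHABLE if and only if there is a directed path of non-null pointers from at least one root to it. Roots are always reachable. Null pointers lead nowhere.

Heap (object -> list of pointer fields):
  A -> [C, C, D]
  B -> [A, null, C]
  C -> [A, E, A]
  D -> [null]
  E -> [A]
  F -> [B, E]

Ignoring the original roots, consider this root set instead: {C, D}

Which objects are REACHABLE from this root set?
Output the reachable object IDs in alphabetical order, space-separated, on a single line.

Roots: C D
Mark C: refs=A E A, marked=C
Mark D: refs=null, marked=C D
Mark A: refs=C C D, marked=A C D
Mark E: refs=A, marked=A C D E
Unmarked (collected): B F

Answer: A C D E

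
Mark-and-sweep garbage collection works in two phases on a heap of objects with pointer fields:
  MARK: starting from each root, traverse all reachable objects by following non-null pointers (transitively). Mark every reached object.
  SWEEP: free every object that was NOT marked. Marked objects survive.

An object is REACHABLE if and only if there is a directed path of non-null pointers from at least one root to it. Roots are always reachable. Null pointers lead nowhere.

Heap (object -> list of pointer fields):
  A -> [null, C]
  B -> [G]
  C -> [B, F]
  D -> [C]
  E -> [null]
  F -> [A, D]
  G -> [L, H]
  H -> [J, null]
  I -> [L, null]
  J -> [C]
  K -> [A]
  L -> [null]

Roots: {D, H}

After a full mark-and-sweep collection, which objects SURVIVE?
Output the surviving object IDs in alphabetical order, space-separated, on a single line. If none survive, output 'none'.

Roots: D H
Mark D: refs=C, marked=D
Mark H: refs=J null, marked=D H
Mark C: refs=B F, marked=C D H
Mark J: refs=C, marked=C D H J
Mark B: refs=G, marked=B C D H J
Mark F: refs=A D, marked=B C D F H J
Mark G: refs=L H, marked=B C D F G H J
Mark A: refs=null C, marked=A B C D F G H J
Mark L: refs=null, marked=A B C D F G H J L
Unmarked (collected): E I K

Answer: A B C D F G H J L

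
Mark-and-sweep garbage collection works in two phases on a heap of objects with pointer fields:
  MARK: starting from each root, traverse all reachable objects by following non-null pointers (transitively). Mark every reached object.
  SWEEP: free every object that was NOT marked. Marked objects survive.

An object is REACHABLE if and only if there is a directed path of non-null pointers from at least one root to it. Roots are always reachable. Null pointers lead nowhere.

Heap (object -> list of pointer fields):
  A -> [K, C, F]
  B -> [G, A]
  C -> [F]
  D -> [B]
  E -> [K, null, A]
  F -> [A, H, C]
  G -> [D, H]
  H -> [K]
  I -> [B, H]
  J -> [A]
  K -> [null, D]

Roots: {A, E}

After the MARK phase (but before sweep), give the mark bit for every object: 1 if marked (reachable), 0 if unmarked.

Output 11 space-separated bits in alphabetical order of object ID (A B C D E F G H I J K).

Answer: 1 1 1 1 1 1 1 1 0 0 1

Derivation:
Roots: A E
Mark A: refs=K C F, marked=A
Mark E: refs=K null A, marked=A E
Mark K: refs=null D, marked=A E K
Mark C: refs=F, marked=A C E K
Mark F: refs=A H C, marked=A C E F K
Mark D: refs=B, marked=A C D E F K
Mark H: refs=K, marked=A C D E F H K
Mark B: refs=G A, marked=A B C D E F H K
Mark G: refs=D H, marked=A B C D E F G H K
Unmarked (collected): I J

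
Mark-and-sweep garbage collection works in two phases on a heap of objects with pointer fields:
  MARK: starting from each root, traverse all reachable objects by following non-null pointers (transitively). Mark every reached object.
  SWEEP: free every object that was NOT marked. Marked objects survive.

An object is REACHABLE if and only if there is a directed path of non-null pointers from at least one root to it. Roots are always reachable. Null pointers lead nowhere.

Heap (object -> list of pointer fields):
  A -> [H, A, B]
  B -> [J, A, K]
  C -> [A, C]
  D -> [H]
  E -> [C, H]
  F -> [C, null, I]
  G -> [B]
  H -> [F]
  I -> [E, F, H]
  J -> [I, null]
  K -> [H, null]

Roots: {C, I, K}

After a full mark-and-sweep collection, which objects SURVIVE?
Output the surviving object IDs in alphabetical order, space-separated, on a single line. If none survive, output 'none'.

Answer: A B C E F H I J K

Derivation:
Roots: C I K
Mark C: refs=A C, marked=C
Mark I: refs=E F H, marked=C I
Mark K: refs=H null, marked=C I K
Mark A: refs=H A B, marked=A C I K
Mark E: refs=C H, marked=A C E I K
Mark F: refs=C null I, marked=A C E F I K
Mark H: refs=F, marked=A C E F H I K
Mark B: refs=J A K, marked=A B C E F H I K
Mark J: refs=I null, marked=A B C E F H I J K
Unmarked (collected): D G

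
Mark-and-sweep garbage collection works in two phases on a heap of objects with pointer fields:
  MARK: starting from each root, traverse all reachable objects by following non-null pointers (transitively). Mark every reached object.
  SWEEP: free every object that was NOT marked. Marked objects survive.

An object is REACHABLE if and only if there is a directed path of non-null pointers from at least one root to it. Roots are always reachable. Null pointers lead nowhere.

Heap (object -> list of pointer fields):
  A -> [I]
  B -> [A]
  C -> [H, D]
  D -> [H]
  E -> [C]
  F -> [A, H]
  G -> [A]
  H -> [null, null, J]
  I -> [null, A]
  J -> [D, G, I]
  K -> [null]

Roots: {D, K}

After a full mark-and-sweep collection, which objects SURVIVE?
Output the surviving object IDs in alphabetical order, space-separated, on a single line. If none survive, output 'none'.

Answer: A D G H I J K

Derivation:
Roots: D K
Mark D: refs=H, marked=D
Mark K: refs=null, marked=D K
Mark H: refs=null null J, marked=D H K
Mark J: refs=D G I, marked=D H J K
Mark G: refs=A, marked=D G H J K
Mark I: refs=null A, marked=D G H I J K
Mark A: refs=I, marked=A D G H I J K
Unmarked (collected): B C E F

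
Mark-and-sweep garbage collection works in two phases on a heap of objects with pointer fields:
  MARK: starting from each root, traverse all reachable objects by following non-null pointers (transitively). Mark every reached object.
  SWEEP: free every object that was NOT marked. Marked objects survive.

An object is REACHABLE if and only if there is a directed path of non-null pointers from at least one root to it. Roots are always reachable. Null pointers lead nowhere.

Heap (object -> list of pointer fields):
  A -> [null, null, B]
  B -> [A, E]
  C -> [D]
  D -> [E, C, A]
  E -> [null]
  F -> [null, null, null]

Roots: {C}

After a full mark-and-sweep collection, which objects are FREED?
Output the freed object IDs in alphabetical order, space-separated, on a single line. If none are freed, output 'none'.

Answer: F

Derivation:
Roots: C
Mark C: refs=D, marked=C
Mark D: refs=E C A, marked=C D
Mark E: refs=null, marked=C D E
Mark A: refs=null null B, marked=A C D E
Mark B: refs=A E, marked=A B C D E
Unmarked (collected): F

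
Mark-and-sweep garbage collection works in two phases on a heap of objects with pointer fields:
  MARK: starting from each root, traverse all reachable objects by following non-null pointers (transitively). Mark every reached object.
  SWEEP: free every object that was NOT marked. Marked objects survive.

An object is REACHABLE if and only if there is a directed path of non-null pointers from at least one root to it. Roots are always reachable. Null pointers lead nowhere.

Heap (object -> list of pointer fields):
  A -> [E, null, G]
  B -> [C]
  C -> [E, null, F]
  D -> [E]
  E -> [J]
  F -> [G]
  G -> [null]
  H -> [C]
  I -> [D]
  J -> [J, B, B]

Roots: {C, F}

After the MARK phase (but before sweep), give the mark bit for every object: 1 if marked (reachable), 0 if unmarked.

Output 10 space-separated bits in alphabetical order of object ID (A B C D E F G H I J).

Roots: C F
Mark C: refs=E null F, marked=C
Mark F: refs=G, marked=C F
Mark E: refs=J, marked=C E F
Mark G: refs=null, marked=C E F G
Mark J: refs=J B B, marked=C E F G J
Mark B: refs=C, marked=B C E F G J
Unmarked (collected): A D H I

Answer: 0 1 1 0 1 1 1 0 0 1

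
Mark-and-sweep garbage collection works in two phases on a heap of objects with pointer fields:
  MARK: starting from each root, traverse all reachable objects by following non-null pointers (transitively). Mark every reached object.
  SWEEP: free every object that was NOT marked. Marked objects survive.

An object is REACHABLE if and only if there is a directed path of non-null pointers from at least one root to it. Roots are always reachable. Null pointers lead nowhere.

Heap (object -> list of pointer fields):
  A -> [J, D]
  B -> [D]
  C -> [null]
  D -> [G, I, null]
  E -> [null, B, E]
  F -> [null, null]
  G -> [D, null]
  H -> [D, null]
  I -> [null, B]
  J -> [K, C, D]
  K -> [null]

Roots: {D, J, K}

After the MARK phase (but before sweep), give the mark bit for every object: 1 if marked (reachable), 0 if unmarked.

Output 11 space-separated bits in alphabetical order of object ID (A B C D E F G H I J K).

Roots: D J K
Mark D: refs=G I null, marked=D
Mark J: refs=K C D, marked=D J
Mark K: refs=null, marked=D J K
Mark G: refs=D null, marked=D G J K
Mark I: refs=null B, marked=D G I J K
Mark C: refs=null, marked=C D G I J K
Mark B: refs=D, marked=B C D G I J K
Unmarked (collected): A E F H

Answer: 0 1 1 1 0 0 1 0 1 1 1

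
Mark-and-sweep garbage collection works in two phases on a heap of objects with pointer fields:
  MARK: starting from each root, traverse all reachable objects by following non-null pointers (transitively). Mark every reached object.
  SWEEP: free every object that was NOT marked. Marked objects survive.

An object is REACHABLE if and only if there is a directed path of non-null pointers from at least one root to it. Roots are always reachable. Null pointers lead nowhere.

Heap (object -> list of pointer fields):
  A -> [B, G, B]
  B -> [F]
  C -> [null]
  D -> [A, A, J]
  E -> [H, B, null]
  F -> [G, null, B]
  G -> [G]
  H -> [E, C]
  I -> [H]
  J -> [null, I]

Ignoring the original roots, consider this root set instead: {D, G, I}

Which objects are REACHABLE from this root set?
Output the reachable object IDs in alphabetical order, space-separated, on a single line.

Answer: A B C D E F G H I J

Derivation:
Roots: D G I
Mark D: refs=A A J, marked=D
Mark G: refs=G, marked=D G
Mark I: refs=H, marked=D G I
Mark A: refs=B G B, marked=A D G I
Mark J: refs=null I, marked=A D G I J
Mark H: refs=E C, marked=A D G H I J
Mark B: refs=F, marked=A B D G H I J
Mark E: refs=H B null, marked=A B D E G H I J
Mark C: refs=null, marked=A B C D E G H I J
Mark F: refs=G null B, marked=A B C D E F G H I J
Unmarked (collected): (none)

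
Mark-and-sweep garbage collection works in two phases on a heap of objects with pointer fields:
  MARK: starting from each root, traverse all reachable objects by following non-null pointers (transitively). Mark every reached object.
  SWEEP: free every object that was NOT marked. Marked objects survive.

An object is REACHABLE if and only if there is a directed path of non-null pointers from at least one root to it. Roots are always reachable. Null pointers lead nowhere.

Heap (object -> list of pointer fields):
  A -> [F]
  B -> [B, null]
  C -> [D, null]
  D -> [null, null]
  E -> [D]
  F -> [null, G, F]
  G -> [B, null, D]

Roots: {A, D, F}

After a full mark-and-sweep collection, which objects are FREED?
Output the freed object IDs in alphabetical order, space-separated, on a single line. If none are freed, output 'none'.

Roots: A D F
Mark A: refs=F, marked=A
Mark D: refs=null null, marked=A D
Mark F: refs=null G F, marked=A D F
Mark G: refs=B null D, marked=A D F G
Mark B: refs=B null, marked=A B D F G
Unmarked (collected): C E

Answer: C E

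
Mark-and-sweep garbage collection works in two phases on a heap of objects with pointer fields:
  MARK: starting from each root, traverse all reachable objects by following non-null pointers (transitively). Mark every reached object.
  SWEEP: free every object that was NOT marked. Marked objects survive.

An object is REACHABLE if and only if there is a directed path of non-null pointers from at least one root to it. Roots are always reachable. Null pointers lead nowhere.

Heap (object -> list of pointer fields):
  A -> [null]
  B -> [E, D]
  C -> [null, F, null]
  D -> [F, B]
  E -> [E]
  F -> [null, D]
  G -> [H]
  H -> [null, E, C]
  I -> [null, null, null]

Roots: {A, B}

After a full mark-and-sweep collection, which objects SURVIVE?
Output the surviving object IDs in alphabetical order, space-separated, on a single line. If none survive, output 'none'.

Answer: A B D E F

Derivation:
Roots: A B
Mark A: refs=null, marked=A
Mark B: refs=E D, marked=A B
Mark E: refs=E, marked=A B E
Mark D: refs=F B, marked=A B D E
Mark F: refs=null D, marked=A B D E F
Unmarked (collected): C G H I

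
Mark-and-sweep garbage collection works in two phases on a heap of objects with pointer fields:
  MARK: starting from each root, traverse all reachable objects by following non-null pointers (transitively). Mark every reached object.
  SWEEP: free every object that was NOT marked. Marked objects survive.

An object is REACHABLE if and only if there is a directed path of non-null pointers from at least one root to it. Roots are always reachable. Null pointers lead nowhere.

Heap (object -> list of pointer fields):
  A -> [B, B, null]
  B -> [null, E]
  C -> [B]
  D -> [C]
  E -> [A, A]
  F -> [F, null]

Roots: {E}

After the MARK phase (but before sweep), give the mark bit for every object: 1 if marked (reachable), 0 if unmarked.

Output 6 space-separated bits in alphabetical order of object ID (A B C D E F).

Answer: 1 1 0 0 1 0

Derivation:
Roots: E
Mark E: refs=A A, marked=E
Mark A: refs=B B null, marked=A E
Mark B: refs=null E, marked=A B E
Unmarked (collected): C D F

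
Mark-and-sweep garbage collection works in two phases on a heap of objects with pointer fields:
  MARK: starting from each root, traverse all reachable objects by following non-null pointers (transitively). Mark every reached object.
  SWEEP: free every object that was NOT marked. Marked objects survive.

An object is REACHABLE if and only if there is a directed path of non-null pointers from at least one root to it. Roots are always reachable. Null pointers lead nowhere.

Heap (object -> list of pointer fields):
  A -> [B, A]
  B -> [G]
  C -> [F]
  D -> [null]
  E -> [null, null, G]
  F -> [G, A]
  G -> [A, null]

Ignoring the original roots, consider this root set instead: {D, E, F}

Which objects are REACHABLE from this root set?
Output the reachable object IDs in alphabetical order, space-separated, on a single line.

Roots: D E F
Mark D: refs=null, marked=D
Mark E: refs=null null G, marked=D E
Mark F: refs=G A, marked=D E F
Mark G: refs=A null, marked=D E F G
Mark A: refs=B A, marked=A D E F G
Mark B: refs=G, marked=A B D E F G
Unmarked (collected): C

Answer: A B D E F G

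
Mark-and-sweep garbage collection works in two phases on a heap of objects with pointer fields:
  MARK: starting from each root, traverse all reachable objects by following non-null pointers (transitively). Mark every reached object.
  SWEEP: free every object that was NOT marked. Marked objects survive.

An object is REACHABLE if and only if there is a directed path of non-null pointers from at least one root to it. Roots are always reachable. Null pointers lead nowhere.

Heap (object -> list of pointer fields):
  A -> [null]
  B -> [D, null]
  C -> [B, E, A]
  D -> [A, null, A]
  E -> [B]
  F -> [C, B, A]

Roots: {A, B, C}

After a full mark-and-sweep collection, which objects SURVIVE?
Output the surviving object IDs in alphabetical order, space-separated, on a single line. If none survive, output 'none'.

Answer: A B C D E

Derivation:
Roots: A B C
Mark A: refs=null, marked=A
Mark B: refs=D null, marked=A B
Mark C: refs=B E A, marked=A B C
Mark D: refs=A null A, marked=A B C D
Mark E: refs=B, marked=A B C D E
Unmarked (collected): F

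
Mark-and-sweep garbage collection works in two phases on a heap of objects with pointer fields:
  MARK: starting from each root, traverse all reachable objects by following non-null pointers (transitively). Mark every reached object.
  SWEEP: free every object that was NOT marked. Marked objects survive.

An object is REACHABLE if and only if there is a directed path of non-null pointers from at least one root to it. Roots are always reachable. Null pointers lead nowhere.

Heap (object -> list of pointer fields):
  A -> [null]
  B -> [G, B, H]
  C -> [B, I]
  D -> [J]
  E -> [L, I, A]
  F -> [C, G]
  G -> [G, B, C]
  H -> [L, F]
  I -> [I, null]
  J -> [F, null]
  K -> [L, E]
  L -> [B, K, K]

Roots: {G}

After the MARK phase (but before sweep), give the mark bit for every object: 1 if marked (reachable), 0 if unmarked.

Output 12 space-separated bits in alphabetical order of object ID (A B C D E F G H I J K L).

Answer: 1 1 1 0 1 1 1 1 1 0 1 1

Derivation:
Roots: G
Mark G: refs=G B C, marked=G
Mark B: refs=G B H, marked=B G
Mark C: refs=B I, marked=B C G
Mark H: refs=L F, marked=B C G H
Mark I: refs=I null, marked=B C G H I
Mark L: refs=B K K, marked=B C G H I L
Mark F: refs=C G, marked=B C F G H I L
Mark K: refs=L E, marked=B C F G H I K L
Mark E: refs=L I A, marked=B C E F G H I K L
Mark A: refs=null, marked=A B C E F G H I K L
Unmarked (collected): D J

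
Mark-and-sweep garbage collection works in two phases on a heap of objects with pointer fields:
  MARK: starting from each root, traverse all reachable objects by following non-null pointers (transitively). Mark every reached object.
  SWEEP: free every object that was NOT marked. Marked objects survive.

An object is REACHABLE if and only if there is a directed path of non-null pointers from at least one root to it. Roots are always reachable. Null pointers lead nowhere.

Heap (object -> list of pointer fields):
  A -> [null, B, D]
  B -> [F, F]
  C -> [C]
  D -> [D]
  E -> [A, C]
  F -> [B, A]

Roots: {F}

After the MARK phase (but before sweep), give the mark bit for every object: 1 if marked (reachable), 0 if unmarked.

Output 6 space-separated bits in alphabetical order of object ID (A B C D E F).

Roots: F
Mark F: refs=B A, marked=F
Mark B: refs=F F, marked=B F
Mark A: refs=null B D, marked=A B F
Mark D: refs=D, marked=A B D F
Unmarked (collected): C E

Answer: 1 1 0 1 0 1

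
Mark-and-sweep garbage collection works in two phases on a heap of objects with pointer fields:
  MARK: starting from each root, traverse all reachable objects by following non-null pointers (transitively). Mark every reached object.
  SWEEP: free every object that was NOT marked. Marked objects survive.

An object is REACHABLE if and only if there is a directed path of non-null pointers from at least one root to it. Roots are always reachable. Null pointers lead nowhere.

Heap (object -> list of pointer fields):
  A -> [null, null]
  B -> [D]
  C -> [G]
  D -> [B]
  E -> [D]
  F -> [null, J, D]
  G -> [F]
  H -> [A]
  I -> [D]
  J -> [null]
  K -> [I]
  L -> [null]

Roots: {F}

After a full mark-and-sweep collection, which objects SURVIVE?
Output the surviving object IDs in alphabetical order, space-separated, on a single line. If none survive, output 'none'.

Answer: B D F J

Derivation:
Roots: F
Mark F: refs=null J D, marked=F
Mark J: refs=null, marked=F J
Mark D: refs=B, marked=D F J
Mark B: refs=D, marked=B D F J
Unmarked (collected): A C E G H I K L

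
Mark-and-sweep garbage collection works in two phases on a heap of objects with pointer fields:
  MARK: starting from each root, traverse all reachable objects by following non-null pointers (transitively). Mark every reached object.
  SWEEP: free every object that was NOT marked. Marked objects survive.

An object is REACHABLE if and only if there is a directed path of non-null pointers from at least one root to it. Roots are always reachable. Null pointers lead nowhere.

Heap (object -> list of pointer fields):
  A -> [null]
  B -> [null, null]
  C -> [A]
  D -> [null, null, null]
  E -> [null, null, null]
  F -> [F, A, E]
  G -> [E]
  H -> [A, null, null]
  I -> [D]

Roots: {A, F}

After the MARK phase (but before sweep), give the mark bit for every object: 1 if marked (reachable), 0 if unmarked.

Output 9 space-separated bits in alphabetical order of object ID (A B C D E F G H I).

Roots: A F
Mark A: refs=null, marked=A
Mark F: refs=F A E, marked=A F
Mark E: refs=null null null, marked=A E F
Unmarked (collected): B C D G H I

Answer: 1 0 0 0 1 1 0 0 0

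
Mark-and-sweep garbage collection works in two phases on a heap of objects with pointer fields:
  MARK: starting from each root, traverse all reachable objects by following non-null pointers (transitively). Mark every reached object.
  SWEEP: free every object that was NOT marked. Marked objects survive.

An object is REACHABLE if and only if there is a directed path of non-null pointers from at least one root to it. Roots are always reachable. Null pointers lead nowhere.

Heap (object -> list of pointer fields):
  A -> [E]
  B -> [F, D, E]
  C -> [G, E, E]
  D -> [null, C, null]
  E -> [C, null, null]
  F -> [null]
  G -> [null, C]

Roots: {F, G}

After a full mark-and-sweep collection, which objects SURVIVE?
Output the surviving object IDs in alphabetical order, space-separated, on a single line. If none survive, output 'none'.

Roots: F G
Mark F: refs=null, marked=F
Mark G: refs=null C, marked=F G
Mark C: refs=G E E, marked=C F G
Mark E: refs=C null null, marked=C E F G
Unmarked (collected): A B D

Answer: C E F G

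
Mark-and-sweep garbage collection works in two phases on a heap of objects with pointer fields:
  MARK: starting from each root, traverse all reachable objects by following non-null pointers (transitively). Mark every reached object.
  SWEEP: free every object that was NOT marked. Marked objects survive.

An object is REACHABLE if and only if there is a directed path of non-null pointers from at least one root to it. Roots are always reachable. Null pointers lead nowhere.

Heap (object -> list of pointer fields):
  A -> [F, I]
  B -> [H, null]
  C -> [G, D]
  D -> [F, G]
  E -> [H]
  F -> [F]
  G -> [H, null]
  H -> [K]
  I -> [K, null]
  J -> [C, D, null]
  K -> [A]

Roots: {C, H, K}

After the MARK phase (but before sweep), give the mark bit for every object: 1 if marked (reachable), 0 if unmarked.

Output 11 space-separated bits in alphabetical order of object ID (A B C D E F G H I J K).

Roots: C H K
Mark C: refs=G D, marked=C
Mark H: refs=K, marked=C H
Mark K: refs=A, marked=C H K
Mark G: refs=H null, marked=C G H K
Mark D: refs=F G, marked=C D G H K
Mark A: refs=F I, marked=A C D G H K
Mark F: refs=F, marked=A C D F G H K
Mark I: refs=K null, marked=A C D F G H I K
Unmarked (collected): B E J

Answer: 1 0 1 1 0 1 1 1 1 0 1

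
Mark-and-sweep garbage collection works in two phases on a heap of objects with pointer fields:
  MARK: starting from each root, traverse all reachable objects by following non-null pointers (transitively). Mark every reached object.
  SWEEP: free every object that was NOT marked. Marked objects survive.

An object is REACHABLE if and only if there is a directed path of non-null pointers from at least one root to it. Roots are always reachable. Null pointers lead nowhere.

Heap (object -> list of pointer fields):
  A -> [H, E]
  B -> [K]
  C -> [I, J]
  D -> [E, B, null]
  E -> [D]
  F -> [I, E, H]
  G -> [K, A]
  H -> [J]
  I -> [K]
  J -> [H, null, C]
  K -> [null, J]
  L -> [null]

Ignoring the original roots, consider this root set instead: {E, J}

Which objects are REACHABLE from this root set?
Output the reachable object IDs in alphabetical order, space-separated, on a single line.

Roots: E J
Mark E: refs=D, marked=E
Mark J: refs=H null C, marked=E J
Mark D: refs=E B null, marked=D E J
Mark H: refs=J, marked=D E H J
Mark C: refs=I J, marked=C D E H J
Mark B: refs=K, marked=B C D E H J
Mark I: refs=K, marked=B C D E H I J
Mark K: refs=null J, marked=B C D E H I J K
Unmarked (collected): A F G L

Answer: B C D E H I J K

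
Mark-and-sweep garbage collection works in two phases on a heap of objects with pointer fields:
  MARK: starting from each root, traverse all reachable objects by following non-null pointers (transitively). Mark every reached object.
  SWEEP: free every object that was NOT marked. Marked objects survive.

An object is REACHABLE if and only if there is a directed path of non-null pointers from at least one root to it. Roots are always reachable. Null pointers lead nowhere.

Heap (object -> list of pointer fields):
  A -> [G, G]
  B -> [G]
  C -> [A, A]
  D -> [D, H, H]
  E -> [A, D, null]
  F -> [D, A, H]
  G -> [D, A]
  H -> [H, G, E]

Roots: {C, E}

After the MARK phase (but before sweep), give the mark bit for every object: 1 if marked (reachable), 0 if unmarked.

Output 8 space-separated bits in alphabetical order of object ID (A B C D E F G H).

Roots: C E
Mark C: refs=A A, marked=C
Mark E: refs=A D null, marked=C E
Mark A: refs=G G, marked=A C E
Mark D: refs=D H H, marked=A C D E
Mark G: refs=D A, marked=A C D E G
Mark H: refs=H G E, marked=A C D E G H
Unmarked (collected): B F

Answer: 1 0 1 1 1 0 1 1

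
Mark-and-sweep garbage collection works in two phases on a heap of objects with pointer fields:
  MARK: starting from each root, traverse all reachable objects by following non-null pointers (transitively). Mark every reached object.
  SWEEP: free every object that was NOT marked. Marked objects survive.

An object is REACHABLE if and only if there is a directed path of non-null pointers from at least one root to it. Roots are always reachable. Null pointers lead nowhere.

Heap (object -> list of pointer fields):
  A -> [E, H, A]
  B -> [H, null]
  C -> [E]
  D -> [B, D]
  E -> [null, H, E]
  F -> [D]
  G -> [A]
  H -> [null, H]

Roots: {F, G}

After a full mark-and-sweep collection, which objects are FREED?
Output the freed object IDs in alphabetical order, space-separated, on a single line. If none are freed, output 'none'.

Answer: C

Derivation:
Roots: F G
Mark F: refs=D, marked=F
Mark G: refs=A, marked=F G
Mark D: refs=B D, marked=D F G
Mark A: refs=E H A, marked=A D F G
Mark B: refs=H null, marked=A B D F G
Mark E: refs=null H E, marked=A B D E F G
Mark H: refs=null H, marked=A B D E F G H
Unmarked (collected): C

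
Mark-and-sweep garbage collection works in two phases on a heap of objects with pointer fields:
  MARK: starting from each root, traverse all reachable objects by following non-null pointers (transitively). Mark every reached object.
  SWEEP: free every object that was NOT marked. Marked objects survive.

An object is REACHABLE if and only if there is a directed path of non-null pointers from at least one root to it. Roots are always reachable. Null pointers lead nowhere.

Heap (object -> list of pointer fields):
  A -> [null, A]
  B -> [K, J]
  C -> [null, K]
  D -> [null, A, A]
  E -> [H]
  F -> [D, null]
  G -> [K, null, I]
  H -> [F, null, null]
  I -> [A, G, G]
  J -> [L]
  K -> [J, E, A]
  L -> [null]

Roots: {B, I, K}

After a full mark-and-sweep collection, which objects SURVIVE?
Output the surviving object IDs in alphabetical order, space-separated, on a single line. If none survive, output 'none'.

Roots: B I K
Mark B: refs=K J, marked=B
Mark I: refs=A G G, marked=B I
Mark K: refs=J E A, marked=B I K
Mark J: refs=L, marked=B I J K
Mark A: refs=null A, marked=A B I J K
Mark G: refs=K null I, marked=A B G I J K
Mark E: refs=H, marked=A B E G I J K
Mark L: refs=null, marked=A B E G I J K L
Mark H: refs=F null null, marked=A B E G H I J K L
Mark F: refs=D null, marked=A B E F G H I J K L
Mark D: refs=null A A, marked=A B D E F G H I J K L
Unmarked (collected): C

Answer: A B D E F G H I J K L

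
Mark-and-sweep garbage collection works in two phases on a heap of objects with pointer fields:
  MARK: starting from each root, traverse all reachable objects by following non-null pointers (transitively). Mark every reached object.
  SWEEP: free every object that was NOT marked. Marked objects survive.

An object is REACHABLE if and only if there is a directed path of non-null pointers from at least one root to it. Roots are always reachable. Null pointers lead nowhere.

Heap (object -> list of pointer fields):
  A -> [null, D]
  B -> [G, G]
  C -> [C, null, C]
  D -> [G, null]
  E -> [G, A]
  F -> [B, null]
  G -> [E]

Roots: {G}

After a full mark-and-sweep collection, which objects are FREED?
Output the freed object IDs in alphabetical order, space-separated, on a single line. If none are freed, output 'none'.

Roots: G
Mark G: refs=E, marked=G
Mark E: refs=G A, marked=E G
Mark A: refs=null D, marked=A E G
Mark D: refs=G null, marked=A D E G
Unmarked (collected): B C F

Answer: B C F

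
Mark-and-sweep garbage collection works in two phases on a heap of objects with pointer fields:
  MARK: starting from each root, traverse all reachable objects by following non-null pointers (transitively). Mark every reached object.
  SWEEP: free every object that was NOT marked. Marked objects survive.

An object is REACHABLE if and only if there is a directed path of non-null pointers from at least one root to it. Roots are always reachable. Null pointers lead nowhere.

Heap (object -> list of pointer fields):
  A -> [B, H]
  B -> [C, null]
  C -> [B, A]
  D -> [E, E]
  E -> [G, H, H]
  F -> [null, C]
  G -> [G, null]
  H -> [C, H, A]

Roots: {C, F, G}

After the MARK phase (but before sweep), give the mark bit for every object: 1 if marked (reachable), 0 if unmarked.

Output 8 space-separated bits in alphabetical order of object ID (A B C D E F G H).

Roots: C F G
Mark C: refs=B A, marked=C
Mark F: refs=null C, marked=C F
Mark G: refs=G null, marked=C F G
Mark B: refs=C null, marked=B C F G
Mark A: refs=B H, marked=A B C F G
Mark H: refs=C H A, marked=A B C F G H
Unmarked (collected): D E

Answer: 1 1 1 0 0 1 1 1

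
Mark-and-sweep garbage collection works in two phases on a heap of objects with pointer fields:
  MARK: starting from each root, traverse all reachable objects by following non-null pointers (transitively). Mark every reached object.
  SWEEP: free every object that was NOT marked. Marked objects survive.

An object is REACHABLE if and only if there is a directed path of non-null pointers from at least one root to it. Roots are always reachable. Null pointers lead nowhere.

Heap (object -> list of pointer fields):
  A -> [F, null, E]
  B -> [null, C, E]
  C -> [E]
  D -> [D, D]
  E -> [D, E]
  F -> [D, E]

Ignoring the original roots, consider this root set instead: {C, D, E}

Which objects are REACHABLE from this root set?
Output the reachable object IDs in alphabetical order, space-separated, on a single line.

Answer: C D E

Derivation:
Roots: C D E
Mark C: refs=E, marked=C
Mark D: refs=D D, marked=C D
Mark E: refs=D E, marked=C D E
Unmarked (collected): A B F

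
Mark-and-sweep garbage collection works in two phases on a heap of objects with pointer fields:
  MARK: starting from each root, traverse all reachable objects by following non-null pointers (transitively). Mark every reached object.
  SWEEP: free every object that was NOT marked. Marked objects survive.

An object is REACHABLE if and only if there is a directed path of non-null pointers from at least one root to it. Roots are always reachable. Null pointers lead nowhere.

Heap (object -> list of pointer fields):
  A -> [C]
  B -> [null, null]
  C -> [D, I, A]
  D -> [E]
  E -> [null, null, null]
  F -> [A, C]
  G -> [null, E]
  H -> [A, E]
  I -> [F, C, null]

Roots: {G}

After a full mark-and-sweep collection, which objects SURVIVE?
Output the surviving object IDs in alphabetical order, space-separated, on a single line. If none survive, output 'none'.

Answer: E G

Derivation:
Roots: G
Mark G: refs=null E, marked=G
Mark E: refs=null null null, marked=E G
Unmarked (collected): A B C D F H I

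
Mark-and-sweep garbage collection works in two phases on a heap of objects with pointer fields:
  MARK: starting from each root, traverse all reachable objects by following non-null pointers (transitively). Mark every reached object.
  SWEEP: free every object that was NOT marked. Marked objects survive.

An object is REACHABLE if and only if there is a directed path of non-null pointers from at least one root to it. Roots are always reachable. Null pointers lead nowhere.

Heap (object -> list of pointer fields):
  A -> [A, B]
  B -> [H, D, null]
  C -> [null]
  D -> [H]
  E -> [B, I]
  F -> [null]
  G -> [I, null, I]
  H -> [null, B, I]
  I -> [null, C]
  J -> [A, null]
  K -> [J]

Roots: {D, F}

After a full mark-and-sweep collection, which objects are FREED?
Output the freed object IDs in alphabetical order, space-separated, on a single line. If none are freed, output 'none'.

Roots: D F
Mark D: refs=H, marked=D
Mark F: refs=null, marked=D F
Mark H: refs=null B I, marked=D F H
Mark B: refs=H D null, marked=B D F H
Mark I: refs=null C, marked=B D F H I
Mark C: refs=null, marked=B C D F H I
Unmarked (collected): A E G J K

Answer: A E G J K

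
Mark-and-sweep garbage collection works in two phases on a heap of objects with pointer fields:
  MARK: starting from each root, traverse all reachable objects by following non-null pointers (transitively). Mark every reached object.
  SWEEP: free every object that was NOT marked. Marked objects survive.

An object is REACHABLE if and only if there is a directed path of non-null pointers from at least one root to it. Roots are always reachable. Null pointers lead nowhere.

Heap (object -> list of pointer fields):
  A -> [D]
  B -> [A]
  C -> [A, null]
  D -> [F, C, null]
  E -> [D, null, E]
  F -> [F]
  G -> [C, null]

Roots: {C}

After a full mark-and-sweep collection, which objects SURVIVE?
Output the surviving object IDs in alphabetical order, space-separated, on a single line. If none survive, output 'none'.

Roots: C
Mark C: refs=A null, marked=C
Mark A: refs=D, marked=A C
Mark D: refs=F C null, marked=A C D
Mark F: refs=F, marked=A C D F
Unmarked (collected): B E G

Answer: A C D F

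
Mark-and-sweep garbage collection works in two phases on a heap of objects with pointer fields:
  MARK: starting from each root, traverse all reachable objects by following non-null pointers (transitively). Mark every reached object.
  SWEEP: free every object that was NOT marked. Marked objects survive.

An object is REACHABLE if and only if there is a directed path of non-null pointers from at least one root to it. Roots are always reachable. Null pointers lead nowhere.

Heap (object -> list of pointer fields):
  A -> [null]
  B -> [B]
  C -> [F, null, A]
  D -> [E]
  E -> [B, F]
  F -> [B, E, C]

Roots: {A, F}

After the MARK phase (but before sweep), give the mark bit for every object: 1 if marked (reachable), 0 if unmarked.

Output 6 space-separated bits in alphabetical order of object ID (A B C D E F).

Roots: A F
Mark A: refs=null, marked=A
Mark F: refs=B E C, marked=A F
Mark B: refs=B, marked=A B F
Mark E: refs=B F, marked=A B E F
Mark C: refs=F null A, marked=A B C E F
Unmarked (collected): D

Answer: 1 1 1 0 1 1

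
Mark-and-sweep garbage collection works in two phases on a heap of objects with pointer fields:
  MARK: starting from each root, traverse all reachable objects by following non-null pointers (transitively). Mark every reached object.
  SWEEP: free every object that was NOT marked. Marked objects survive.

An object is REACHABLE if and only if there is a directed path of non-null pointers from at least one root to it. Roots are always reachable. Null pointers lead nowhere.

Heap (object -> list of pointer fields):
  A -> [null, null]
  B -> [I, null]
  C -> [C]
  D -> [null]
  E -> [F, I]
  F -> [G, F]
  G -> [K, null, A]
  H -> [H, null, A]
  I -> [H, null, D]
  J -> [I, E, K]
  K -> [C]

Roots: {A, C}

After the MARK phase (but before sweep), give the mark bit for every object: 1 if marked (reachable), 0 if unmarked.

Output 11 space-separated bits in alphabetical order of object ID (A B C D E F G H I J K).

Roots: A C
Mark A: refs=null null, marked=A
Mark C: refs=C, marked=A C
Unmarked (collected): B D E F G H I J K

Answer: 1 0 1 0 0 0 0 0 0 0 0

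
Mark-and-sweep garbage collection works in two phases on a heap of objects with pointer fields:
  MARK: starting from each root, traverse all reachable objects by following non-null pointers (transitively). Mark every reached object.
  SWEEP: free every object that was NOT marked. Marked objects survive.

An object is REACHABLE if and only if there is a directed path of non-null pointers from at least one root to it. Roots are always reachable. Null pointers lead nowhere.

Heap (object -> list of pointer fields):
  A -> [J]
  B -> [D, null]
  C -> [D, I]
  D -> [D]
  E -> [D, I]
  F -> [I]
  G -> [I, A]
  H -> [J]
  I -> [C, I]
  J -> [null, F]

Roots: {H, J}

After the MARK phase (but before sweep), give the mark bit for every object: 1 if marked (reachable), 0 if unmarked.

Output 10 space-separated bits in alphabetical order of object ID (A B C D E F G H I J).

Roots: H J
Mark H: refs=J, marked=H
Mark J: refs=null F, marked=H J
Mark F: refs=I, marked=F H J
Mark I: refs=C I, marked=F H I J
Mark C: refs=D I, marked=C F H I J
Mark D: refs=D, marked=C D F H I J
Unmarked (collected): A B E G

Answer: 0 0 1 1 0 1 0 1 1 1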